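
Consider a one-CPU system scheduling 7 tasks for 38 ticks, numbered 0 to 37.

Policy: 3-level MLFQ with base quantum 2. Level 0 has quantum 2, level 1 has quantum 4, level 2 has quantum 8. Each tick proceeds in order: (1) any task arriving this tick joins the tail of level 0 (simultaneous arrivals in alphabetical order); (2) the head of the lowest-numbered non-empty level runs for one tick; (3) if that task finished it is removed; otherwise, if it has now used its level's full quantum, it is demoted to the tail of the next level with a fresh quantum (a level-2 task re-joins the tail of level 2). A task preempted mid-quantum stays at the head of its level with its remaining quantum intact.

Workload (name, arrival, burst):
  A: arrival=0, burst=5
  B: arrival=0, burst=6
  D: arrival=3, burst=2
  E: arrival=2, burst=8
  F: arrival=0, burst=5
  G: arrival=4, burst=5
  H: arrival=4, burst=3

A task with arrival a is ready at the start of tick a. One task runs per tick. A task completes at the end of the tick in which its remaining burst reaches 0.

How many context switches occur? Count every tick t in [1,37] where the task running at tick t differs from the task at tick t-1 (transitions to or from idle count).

t=0: L0/L1/L2 = ABF/-/- → run A
t=1: L0/L1/L2 = ABF/-/- → run A
t=2: L0/L1/L2 = BFE/A/- → run B
t=3: L0/L1/L2 = BFED/A/- → run B
t=4: L0/L1/L2 = FEDGH/AB/- → run F
t=5: L0/L1/L2 = FEDGH/AB/- → run F
t=6: L0/L1/L2 = EDGH/ABF/- → run E
t=7: L0/L1/L2 = EDGH/ABF/- → run E
t=8: L0/L1/L2 = DGH/ABFE/- → run D
t=9: L0/L1/L2 = DGH/ABFE/- → run D
t=10: L0/L1/L2 = GH/ABFE/- → run G
t=11: L0/L1/L2 = GH/ABFE/- → run G
t=12: L0/L1/L2 = H/ABFEG/- → run H
t=13: L0/L1/L2 = H/ABFEG/- → run H
t=14: L0/L1/L2 = -/ABFEGH/- → run A
t=15: L0/L1/L2 = -/ABFEGH/- → run A
t=16: L0/L1/L2 = -/ABFEGH/- → run A
t=17: L0/L1/L2 = -/BFEGH/- → run B
t=18: L0/L1/L2 = -/BFEGH/- → run B
t=19: L0/L1/L2 = -/BFEGH/- → run B
t=20: L0/L1/L2 = -/BFEGH/- → run B
t=21: L0/L1/L2 = -/FEGH/- → run F
t=22: L0/L1/L2 = -/FEGH/- → run F
t=23: L0/L1/L2 = -/FEGH/- → run F
t=24: L0/L1/L2 = -/EGH/- → run E
t=25: L0/L1/L2 = -/EGH/- → run E
t=26: L0/L1/L2 = -/EGH/- → run E
t=27: L0/L1/L2 = -/EGH/- → run E
t=28: L0/L1/L2 = -/GH/E → run G
t=29: L0/L1/L2 = -/GH/E → run G
t=30: L0/L1/L2 = -/GH/E → run G
t=31: L0/L1/L2 = -/H/E → run H
t=32: L0/L1/L2 = -/-/E → run E
t=33: L0/L1/L2 = -/-/E → run E
t=34: (idle)
t=35: (idle)
t=36: (idle)
t=37: (idle)

context switches = 14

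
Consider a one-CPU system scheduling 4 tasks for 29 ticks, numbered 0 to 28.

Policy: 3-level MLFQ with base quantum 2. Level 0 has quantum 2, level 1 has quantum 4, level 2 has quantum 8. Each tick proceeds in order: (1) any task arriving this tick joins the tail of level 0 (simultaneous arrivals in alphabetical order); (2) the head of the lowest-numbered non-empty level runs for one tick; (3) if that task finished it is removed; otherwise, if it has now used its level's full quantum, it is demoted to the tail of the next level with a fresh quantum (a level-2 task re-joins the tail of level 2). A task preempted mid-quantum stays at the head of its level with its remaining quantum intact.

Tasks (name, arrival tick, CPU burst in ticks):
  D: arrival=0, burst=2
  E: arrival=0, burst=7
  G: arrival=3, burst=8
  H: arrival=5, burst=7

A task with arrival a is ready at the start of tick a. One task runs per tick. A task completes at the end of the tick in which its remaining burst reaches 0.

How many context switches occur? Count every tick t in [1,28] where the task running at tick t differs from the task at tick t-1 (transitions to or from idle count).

context switches = 10

t=0: L0/L1/L2 = DE/-/- → run D
t=1: L0/L1/L2 = DE/-/- → run D
t=2: L0/L1/L2 = E/-/- → run E
t=3: L0/L1/L2 = EG/-/- → run E
t=4: L0/L1/L2 = G/E/- → run G
t=5: L0/L1/L2 = GH/E/- → run G
t=6: L0/L1/L2 = H/EG/- → run H
t=7: L0/L1/L2 = H/EG/- → run H
t=8: L0/L1/L2 = -/EGH/- → run E
t=9: L0/L1/L2 = -/EGH/- → run E
t=10: L0/L1/L2 = -/EGH/- → run E
t=11: L0/L1/L2 = -/EGH/- → run E
t=12: L0/L1/L2 = -/GH/E → run G
t=13: L0/L1/L2 = -/GH/E → run G
t=14: L0/L1/L2 = -/GH/E → run G
t=15: L0/L1/L2 = -/GH/E → run G
t=16: L0/L1/L2 = -/H/EG → run H
t=17: L0/L1/L2 = -/H/EG → run H
t=18: L0/L1/L2 = -/H/EG → run H
t=19: L0/L1/L2 = -/H/EG → run H
t=20: L0/L1/L2 = -/-/EGH → run E
t=21: L0/L1/L2 = -/-/GH → run G
t=22: L0/L1/L2 = -/-/GH → run G
t=23: L0/L1/L2 = -/-/H → run H
t=24: (idle)
t=25: (idle)
t=26: (idle)
t=27: (idle)
t=28: (idle)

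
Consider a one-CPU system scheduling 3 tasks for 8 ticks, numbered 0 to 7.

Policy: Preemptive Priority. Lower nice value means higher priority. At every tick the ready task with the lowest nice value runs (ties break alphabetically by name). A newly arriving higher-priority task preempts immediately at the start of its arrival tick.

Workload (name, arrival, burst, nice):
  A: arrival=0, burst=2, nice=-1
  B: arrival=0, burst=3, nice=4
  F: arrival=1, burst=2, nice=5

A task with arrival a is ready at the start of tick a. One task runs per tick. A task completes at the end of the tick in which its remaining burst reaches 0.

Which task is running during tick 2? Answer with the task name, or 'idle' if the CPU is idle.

t=0: ready={A,B} → run A
t=1: ready={A,B,F} → run A
t=2: ready={B,F} → run B
t=3: ready={B,F} → run B
t=4: ready={B,F} → run B
t=5: ready={F} → run F
t=6: ready={F} → run F
t=7: (idle)

running at tick 2 = B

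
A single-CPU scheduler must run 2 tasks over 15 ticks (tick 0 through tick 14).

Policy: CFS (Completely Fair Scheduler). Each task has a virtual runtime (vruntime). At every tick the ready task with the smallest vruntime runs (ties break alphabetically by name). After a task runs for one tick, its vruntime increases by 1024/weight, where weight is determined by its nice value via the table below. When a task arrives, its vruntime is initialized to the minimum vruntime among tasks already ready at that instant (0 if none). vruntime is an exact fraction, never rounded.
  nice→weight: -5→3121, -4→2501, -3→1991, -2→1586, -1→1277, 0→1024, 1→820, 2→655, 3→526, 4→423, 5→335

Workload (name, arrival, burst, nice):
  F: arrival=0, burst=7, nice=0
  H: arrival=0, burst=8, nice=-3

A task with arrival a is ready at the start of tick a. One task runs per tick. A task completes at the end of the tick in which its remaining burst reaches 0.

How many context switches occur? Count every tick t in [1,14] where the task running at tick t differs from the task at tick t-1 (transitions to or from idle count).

t=0: vr[F=0 H=0] → run F
t=1: vr[F=1 H=0] → run H
t=2: vr[F=1 H=1024/1991] → run H
t=3: vr[F=1 H=2048/1991] → run F
t=4: vr[F=2 H=2048/1991] → run H
t=5: vr[F=2 H=3072/1991] → run H
t=6: vr[F=2 H=4096/1991] → run F
t=7: vr[F=3 H=4096/1991] → run H
t=8: vr[F=3 H=5120/1991] → run H
t=9: vr[F=3 H=6144/1991] → run F
t=10: vr[F=4 H=6144/1991] → run H
t=11: vr[F=4 H=7168/1991] → run H
t=12: vr[F=4] → run F
t=13: vr[F=5] → run F
t=14: vr[F=6] → run F

context switches = 8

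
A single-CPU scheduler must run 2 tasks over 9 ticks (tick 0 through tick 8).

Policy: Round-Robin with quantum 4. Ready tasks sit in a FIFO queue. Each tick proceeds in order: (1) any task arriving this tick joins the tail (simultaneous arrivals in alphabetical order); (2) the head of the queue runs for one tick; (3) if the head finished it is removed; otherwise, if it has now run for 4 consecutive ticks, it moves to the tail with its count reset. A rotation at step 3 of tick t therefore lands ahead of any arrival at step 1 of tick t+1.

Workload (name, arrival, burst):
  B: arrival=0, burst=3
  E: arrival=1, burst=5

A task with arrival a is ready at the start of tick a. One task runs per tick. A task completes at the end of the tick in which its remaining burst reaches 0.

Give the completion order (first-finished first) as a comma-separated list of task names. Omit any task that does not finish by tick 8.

t=0: queue=[B] q_used=0 → run B
t=1: queue=[B,E] q_used=1 → run B
t=2: queue=[B,E] q_used=2 → run B
t=3: queue=[E] q_used=0 → run E
t=4: queue=[E] q_used=1 → run E
t=5: queue=[E] q_used=2 → run E
t=6: queue=[E] q_used=3 → run E
t=7: queue=[E] q_used=0 → run E
t=8: (idle)

completion order = B, E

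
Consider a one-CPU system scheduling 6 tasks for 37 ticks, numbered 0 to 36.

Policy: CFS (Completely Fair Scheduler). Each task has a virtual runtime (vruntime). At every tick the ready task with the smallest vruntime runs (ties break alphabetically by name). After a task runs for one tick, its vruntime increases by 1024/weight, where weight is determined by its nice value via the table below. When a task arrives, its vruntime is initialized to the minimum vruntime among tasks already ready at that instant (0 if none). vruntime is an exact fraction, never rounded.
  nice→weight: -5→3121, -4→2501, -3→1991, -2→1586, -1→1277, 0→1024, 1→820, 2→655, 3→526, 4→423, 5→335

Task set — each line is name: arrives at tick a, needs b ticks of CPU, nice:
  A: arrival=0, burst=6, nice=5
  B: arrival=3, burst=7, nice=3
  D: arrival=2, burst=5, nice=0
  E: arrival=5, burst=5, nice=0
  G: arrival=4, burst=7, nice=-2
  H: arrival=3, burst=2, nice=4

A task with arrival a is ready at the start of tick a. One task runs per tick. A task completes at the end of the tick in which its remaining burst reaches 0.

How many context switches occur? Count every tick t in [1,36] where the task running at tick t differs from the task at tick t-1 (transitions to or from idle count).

t=0: vr[A=0] → run A
t=1: vr[A=1024/335] → run A
t=2: vr[A=2048/335 D=2048/335] → run A
t=3: vr[A=3072/335 B=2048/335 D=2048/335 H=2048/335] → run B
t=4: vr[A=3072/335 B=710144/88105 D=2048/335 G=2048/335 H=2048/335] → run D
t=5: vr[A=3072/335 B=710144/88105 D=2383/335 E=2048/335 G=2048/335 H=2048/335] → run E
t=6: vr[A=3072/335 B=710144/88105 D=2383/335 E=2383/335 G=2048/335 H=2048/335] → run G
t=7: vr[A=3072/335 B=710144/88105 D=2383/335 E=2383/335 G=1795584/265655 H=2048/335] → run H
t=8: vr[A=3072/335 B=710144/88105 D=2383/335 E=2383/335 G=1795584/265655 H=1209344/141705] → run G
t=9: vr[A=3072/335 B=710144/88105 D=2383/335 E=2383/335 G=1967104/265655 H=1209344/141705] → run D
t=10: vr[A=3072/335 B=710144/88105 D=2718/335 E=2383/335 G=1967104/265655 H=1209344/141705] → run E
t=11: vr[A=3072/335 B=710144/88105 D=2718/335 E=2718/335 G=1967104/265655 H=1209344/141705] → run G
t=12: vr[A=3072/335 B=710144/88105 D=2718/335 E=2718/335 G=2138624/265655 H=1209344/141705] → run G
t=13: vr[A=3072/335 B=710144/88105 D=2718/335 E=2718/335 G=2310144/265655 H=1209344/141705] → run B
t=14: vr[A=3072/335 B=881664/88105 D=2718/335 E=2718/335 G=2310144/265655 H=1209344/141705] → run D
t=15: vr[A=3072/335 B=881664/88105 D=3053/335 E=2718/335 G=2310144/265655 H=1209344/141705] → run E
t=16: vr[A=3072/335 B=881664/88105 D=3053/335 E=3053/335 G=2310144/265655 H=1209344/141705] → run H
t=17: vr[A=3072/335 B=881664/88105 D=3053/335 E=3053/335 G=2310144/265655] → run G
t=18: vr[A=3072/335 B=881664/88105 D=3053/335 E=3053/335 G=2481664/265655] → run D
t=19: vr[A=3072/335 B=881664/88105 D=3388/335 E=3053/335 G=2481664/265655] → run E
t=20: vr[A=3072/335 B=881664/88105 D=3388/335 E=3388/335 G=2481664/265655] → run A
t=21: vr[A=4096/335 B=881664/88105 D=3388/335 E=3388/335 G=2481664/265655] → run G
t=22: vr[A=4096/335 B=881664/88105 D=3388/335 E=3388/335 G=2653184/265655] → run G
t=23: vr[A=4096/335 B=881664/88105 D=3388/335 E=3388/335] → run B
t=24: vr[A=4096/335 B=1053184/88105 D=3388/335 E=3388/335] → run D
t=25: vr[A=4096/335 B=1053184/88105 E=3388/335] → run E
t=26: vr[A=4096/335 B=1053184/88105] → run B
t=27: vr[A=4096/335 B=1224704/88105] → run A
t=28: vr[A=1024/67 B=1224704/88105] → run B
t=29: vr[A=1024/67 B=1396224/88105] → run A
t=30: vr[B=1396224/88105] → run B
t=31: vr[B=1567744/88105] → run B
t=32: (idle)
t=33: (idle)
t=34: (idle)
t=35: (idle)
t=36: (idle)

context switches = 27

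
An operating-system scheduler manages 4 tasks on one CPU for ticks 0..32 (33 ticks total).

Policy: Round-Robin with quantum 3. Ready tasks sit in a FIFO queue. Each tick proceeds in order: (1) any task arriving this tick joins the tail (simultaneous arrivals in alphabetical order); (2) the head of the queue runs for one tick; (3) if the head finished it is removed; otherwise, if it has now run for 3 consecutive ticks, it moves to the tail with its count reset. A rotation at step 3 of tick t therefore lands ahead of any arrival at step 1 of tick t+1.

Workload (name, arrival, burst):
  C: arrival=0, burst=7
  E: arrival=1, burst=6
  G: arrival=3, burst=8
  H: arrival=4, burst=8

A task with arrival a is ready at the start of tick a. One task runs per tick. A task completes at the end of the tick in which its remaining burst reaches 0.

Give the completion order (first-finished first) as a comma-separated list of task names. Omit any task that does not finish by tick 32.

completion order = E, C, G, H

t=0: queue=[C] q_used=0 → run C
t=1: queue=[C,E] q_used=1 → run C
t=2: queue=[C,E] q_used=2 → run C
t=3: queue=[E,C,G] q_used=0 → run E
t=4: queue=[E,C,G,H] q_used=1 → run E
t=5: queue=[E,C,G,H] q_used=2 → run E
t=6: queue=[C,G,H,E] q_used=0 → run C
t=7: queue=[C,G,H,E] q_used=1 → run C
t=8: queue=[C,G,H,E] q_used=2 → run C
t=9: queue=[G,H,E,C] q_used=0 → run G
t=10: queue=[G,H,E,C] q_used=1 → run G
t=11: queue=[G,H,E,C] q_used=2 → run G
t=12: queue=[H,E,C,G] q_used=0 → run H
t=13: queue=[H,E,C,G] q_used=1 → run H
t=14: queue=[H,E,C,G] q_used=2 → run H
t=15: queue=[E,C,G,H] q_used=0 → run E
t=16: queue=[E,C,G,H] q_used=1 → run E
t=17: queue=[E,C,G,H] q_used=2 → run E
t=18: queue=[C,G,H] q_used=0 → run C
t=19: queue=[G,H] q_used=0 → run G
t=20: queue=[G,H] q_used=1 → run G
t=21: queue=[G,H] q_used=2 → run G
t=22: queue=[H,G] q_used=0 → run H
t=23: queue=[H,G] q_used=1 → run H
t=24: queue=[H,G] q_used=2 → run H
t=25: queue=[G,H] q_used=0 → run G
t=26: queue=[G,H] q_used=1 → run G
t=27: queue=[H] q_used=0 → run H
t=28: queue=[H] q_used=1 → run H
t=29: (idle)
t=30: (idle)
t=31: (idle)
t=32: (idle)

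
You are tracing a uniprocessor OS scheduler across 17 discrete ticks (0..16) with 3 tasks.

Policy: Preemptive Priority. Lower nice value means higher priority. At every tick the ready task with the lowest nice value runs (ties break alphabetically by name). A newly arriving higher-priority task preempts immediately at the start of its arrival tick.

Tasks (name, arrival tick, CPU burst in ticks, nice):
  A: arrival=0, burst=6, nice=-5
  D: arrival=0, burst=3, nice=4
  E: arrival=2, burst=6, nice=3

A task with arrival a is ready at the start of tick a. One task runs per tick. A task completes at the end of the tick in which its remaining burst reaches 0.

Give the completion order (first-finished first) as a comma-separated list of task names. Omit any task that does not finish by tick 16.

completion order = A, E, D

t=0: ready={A,D} → run A
t=1: ready={A,D} → run A
t=2: ready={A,D,E} → run A
t=3: ready={A,D,E} → run A
t=4: ready={A,D,E} → run A
t=5: ready={A,D,E} → run A
t=6: ready={D,E} → run E
t=7: ready={D,E} → run E
t=8: ready={D,E} → run E
t=9: ready={D,E} → run E
t=10: ready={D,E} → run E
t=11: ready={D,E} → run E
t=12: ready={D} → run D
t=13: ready={D} → run D
t=14: ready={D} → run D
t=15: (idle)
t=16: (idle)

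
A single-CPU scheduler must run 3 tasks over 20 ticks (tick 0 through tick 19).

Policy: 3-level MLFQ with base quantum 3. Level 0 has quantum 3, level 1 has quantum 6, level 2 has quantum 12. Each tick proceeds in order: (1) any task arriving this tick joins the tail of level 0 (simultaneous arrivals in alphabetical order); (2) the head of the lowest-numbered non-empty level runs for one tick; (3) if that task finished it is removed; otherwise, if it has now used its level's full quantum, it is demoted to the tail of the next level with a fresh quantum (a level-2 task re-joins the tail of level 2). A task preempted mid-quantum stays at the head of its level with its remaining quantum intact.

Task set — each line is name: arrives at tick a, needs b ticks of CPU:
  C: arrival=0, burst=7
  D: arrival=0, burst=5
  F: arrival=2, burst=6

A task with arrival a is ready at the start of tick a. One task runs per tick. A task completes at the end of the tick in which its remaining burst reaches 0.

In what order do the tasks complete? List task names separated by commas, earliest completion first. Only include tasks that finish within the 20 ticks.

completion order = C, D, F

t=0: L0/L1/L2 = CD/-/- → run C
t=1: L0/L1/L2 = CD/-/- → run C
t=2: L0/L1/L2 = CDF/-/- → run C
t=3: L0/L1/L2 = DF/C/- → run D
t=4: L0/L1/L2 = DF/C/- → run D
t=5: L0/L1/L2 = DF/C/- → run D
t=6: L0/L1/L2 = F/CD/- → run F
t=7: L0/L1/L2 = F/CD/- → run F
t=8: L0/L1/L2 = F/CD/- → run F
t=9: L0/L1/L2 = -/CDF/- → run C
t=10: L0/L1/L2 = -/CDF/- → run C
t=11: L0/L1/L2 = -/CDF/- → run C
t=12: L0/L1/L2 = -/CDF/- → run C
t=13: L0/L1/L2 = -/DF/- → run D
t=14: L0/L1/L2 = -/DF/- → run D
t=15: L0/L1/L2 = -/F/- → run F
t=16: L0/L1/L2 = -/F/- → run F
t=17: L0/L1/L2 = -/F/- → run F
t=18: (idle)
t=19: (idle)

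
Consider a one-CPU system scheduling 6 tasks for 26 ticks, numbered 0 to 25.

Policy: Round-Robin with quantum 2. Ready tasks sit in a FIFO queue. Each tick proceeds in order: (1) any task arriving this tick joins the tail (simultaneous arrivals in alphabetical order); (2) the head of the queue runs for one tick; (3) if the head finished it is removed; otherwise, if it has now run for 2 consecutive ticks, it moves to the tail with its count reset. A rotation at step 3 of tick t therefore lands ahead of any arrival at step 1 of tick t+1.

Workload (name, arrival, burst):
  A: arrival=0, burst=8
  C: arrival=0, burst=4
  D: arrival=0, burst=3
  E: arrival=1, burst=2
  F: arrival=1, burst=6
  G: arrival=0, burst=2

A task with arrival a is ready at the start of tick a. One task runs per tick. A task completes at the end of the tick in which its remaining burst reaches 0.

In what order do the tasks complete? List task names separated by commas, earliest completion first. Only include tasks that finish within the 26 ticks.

completion order = G, E, C, D, F, A

t=0: queue=[A,C,D,G] q_used=0 → run A
t=1: queue=[A,C,D,G,E,F] q_used=1 → run A
t=2: queue=[C,D,G,E,F,A] q_used=0 → run C
t=3: queue=[C,D,G,E,F,A] q_used=1 → run C
t=4: queue=[D,G,E,F,A,C] q_used=0 → run D
t=5: queue=[D,G,E,F,A,C] q_used=1 → run D
t=6: queue=[G,E,F,A,C,D] q_used=0 → run G
t=7: queue=[G,E,F,A,C,D] q_used=1 → run G
t=8: queue=[E,F,A,C,D] q_used=0 → run E
t=9: queue=[E,F,A,C,D] q_used=1 → run E
t=10: queue=[F,A,C,D] q_used=0 → run F
t=11: queue=[F,A,C,D] q_used=1 → run F
t=12: queue=[A,C,D,F] q_used=0 → run A
t=13: queue=[A,C,D,F] q_used=1 → run A
t=14: queue=[C,D,F,A] q_used=0 → run C
t=15: queue=[C,D,F,A] q_used=1 → run C
t=16: queue=[D,F,A] q_used=0 → run D
t=17: queue=[F,A] q_used=0 → run F
t=18: queue=[F,A] q_used=1 → run F
t=19: queue=[A,F] q_used=0 → run A
t=20: queue=[A,F] q_used=1 → run A
t=21: queue=[F,A] q_used=0 → run F
t=22: queue=[F,A] q_used=1 → run F
t=23: queue=[A] q_used=0 → run A
t=24: queue=[A] q_used=1 → run A
t=25: (idle)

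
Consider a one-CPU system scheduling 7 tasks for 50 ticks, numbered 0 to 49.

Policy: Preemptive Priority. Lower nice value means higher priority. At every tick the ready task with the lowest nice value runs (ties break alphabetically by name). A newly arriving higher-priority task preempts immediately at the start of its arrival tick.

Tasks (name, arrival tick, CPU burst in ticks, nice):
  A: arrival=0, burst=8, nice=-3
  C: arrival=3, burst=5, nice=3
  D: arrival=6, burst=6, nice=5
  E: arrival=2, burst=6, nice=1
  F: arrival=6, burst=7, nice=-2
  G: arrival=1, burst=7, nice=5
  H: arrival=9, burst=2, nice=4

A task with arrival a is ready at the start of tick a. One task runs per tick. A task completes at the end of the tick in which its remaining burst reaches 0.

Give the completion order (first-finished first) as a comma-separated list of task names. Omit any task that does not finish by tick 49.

completion order = A, F, E, C, H, D, G

t=0: ready={A} → run A
t=1: ready={A,G} → run A
t=2: ready={A,E,G} → run A
t=3: ready={A,C,E,G} → run A
t=4: ready={A,C,E,G} → run A
t=5: ready={A,C,E,G} → run A
t=6: ready={A,C,D,E,F,G} → run A
t=7: ready={A,C,D,E,F,G} → run A
t=8: ready={C,D,E,F,G} → run F
t=9: ready={C,D,E,F,G,H} → run F
t=10: ready={C,D,E,F,G,H} → run F
t=11: ready={C,D,E,F,G,H} → run F
t=12: ready={C,D,E,F,G,H} → run F
t=13: ready={C,D,E,F,G,H} → run F
t=14: ready={C,D,E,F,G,H} → run F
t=15: ready={C,D,E,G,H} → run E
t=16: ready={C,D,E,G,H} → run E
t=17: ready={C,D,E,G,H} → run E
t=18: ready={C,D,E,G,H} → run E
t=19: ready={C,D,E,G,H} → run E
t=20: ready={C,D,E,G,H} → run E
t=21: ready={C,D,G,H} → run C
t=22: ready={C,D,G,H} → run C
t=23: ready={C,D,G,H} → run C
t=24: ready={C,D,G,H} → run C
t=25: ready={C,D,G,H} → run C
t=26: ready={D,G,H} → run H
t=27: ready={D,G,H} → run H
t=28: ready={D,G} → run D
t=29: ready={D,G} → run D
t=30: ready={D,G} → run D
t=31: ready={D,G} → run D
t=32: ready={D,G} → run D
t=33: ready={D,G} → run D
t=34: ready={G} → run G
t=35: ready={G} → run G
t=36: ready={G} → run G
t=37: ready={G} → run G
t=38: ready={G} → run G
t=39: ready={G} → run G
t=40: ready={G} → run G
t=41: (idle)
t=42: (idle)
t=43: (idle)
t=44: (idle)
t=45: (idle)
t=46: (idle)
t=47: (idle)
t=48: (idle)
t=49: (idle)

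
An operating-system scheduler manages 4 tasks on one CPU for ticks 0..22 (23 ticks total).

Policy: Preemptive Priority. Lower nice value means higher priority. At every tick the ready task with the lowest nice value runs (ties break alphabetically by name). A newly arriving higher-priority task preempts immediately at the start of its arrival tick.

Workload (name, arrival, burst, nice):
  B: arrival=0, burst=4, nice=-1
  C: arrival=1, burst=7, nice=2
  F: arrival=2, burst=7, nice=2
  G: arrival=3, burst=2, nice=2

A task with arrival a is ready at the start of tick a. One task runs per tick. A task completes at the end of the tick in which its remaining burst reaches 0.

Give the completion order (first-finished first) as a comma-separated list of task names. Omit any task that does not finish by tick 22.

completion order = B, C, F, G

t=0: ready={B} → run B
t=1: ready={B,C} → run B
t=2: ready={B,C,F} → run B
t=3: ready={B,C,F,G} → run B
t=4: ready={C,F,G} → run C
t=5: ready={C,F,G} → run C
t=6: ready={C,F,G} → run C
t=7: ready={C,F,G} → run C
t=8: ready={C,F,G} → run C
t=9: ready={C,F,G} → run C
t=10: ready={C,F,G} → run C
t=11: ready={F,G} → run F
t=12: ready={F,G} → run F
t=13: ready={F,G} → run F
t=14: ready={F,G} → run F
t=15: ready={F,G} → run F
t=16: ready={F,G} → run F
t=17: ready={F,G} → run F
t=18: ready={G} → run G
t=19: ready={G} → run G
t=20: (idle)
t=21: (idle)
t=22: (idle)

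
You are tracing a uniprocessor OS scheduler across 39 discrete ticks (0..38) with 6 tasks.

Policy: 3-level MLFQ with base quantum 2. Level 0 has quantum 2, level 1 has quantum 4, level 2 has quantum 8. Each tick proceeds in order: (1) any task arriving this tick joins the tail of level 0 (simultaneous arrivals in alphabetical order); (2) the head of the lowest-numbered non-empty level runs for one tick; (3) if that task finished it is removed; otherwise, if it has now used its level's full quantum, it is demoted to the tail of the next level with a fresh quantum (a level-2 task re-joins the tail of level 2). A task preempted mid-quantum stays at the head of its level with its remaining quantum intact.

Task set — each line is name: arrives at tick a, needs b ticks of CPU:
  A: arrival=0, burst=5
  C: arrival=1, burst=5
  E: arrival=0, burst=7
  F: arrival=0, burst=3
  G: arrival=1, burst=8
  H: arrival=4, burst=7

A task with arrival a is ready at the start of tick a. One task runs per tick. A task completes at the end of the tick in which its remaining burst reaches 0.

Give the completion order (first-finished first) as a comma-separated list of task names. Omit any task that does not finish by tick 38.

completion order = A, F, C, E, G, H

t=0: L0/L1/L2 = AEF/-/- → run A
t=1: L0/L1/L2 = AEFCG/-/- → run A
t=2: L0/L1/L2 = EFCG/A/- → run E
t=3: L0/L1/L2 = EFCG/A/- → run E
t=4: L0/L1/L2 = FCGH/AE/- → run F
t=5: L0/L1/L2 = FCGH/AE/- → run F
t=6: L0/L1/L2 = CGH/AEF/- → run C
t=7: L0/L1/L2 = CGH/AEF/- → run C
t=8: L0/L1/L2 = GH/AEFC/- → run G
t=9: L0/L1/L2 = GH/AEFC/- → run G
t=10: L0/L1/L2 = H/AEFCG/- → run H
t=11: L0/L1/L2 = H/AEFCG/- → run H
t=12: L0/L1/L2 = -/AEFCGH/- → run A
t=13: L0/L1/L2 = -/AEFCGH/- → run A
t=14: L0/L1/L2 = -/AEFCGH/- → run A
t=15: L0/L1/L2 = -/EFCGH/- → run E
t=16: L0/L1/L2 = -/EFCGH/- → run E
t=17: L0/L1/L2 = -/EFCGH/- → run E
t=18: L0/L1/L2 = -/EFCGH/- → run E
t=19: L0/L1/L2 = -/FCGH/E → run F
t=20: L0/L1/L2 = -/CGH/E → run C
t=21: L0/L1/L2 = -/CGH/E → run C
t=22: L0/L1/L2 = -/CGH/E → run C
t=23: L0/L1/L2 = -/GH/E → run G
t=24: L0/L1/L2 = -/GH/E → run G
t=25: L0/L1/L2 = -/GH/E → run G
t=26: L0/L1/L2 = -/GH/E → run G
t=27: L0/L1/L2 = -/H/EG → run H
t=28: L0/L1/L2 = -/H/EG → run H
t=29: L0/L1/L2 = -/H/EG → run H
t=30: L0/L1/L2 = -/H/EG → run H
t=31: L0/L1/L2 = -/-/EGH → run E
t=32: L0/L1/L2 = -/-/GH → run G
t=33: L0/L1/L2 = -/-/GH → run G
t=34: L0/L1/L2 = -/-/H → run H
t=35: (idle)
t=36: (idle)
t=37: (idle)
t=38: (idle)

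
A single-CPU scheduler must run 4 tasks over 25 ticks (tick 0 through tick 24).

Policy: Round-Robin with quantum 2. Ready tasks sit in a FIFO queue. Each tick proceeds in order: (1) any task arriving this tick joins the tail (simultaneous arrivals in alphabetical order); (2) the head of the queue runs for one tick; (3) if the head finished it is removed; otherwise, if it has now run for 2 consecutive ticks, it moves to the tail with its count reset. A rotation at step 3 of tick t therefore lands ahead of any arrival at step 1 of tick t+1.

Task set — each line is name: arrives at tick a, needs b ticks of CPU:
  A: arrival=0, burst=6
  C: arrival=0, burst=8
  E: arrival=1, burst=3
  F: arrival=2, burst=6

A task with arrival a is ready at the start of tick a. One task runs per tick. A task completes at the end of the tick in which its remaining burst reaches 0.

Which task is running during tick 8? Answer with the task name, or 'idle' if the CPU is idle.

running at tick 8 = F

t=0: queue=[A,C] q_used=0 → run A
t=1: queue=[A,C,E] q_used=1 → run A
t=2: queue=[C,E,A,F] q_used=0 → run C
t=3: queue=[C,E,A,F] q_used=1 → run C
t=4: queue=[E,A,F,C] q_used=0 → run E
t=5: queue=[E,A,F,C] q_used=1 → run E
t=6: queue=[A,F,C,E] q_used=0 → run A
t=7: queue=[A,F,C,E] q_used=1 → run A
t=8: queue=[F,C,E,A] q_used=0 → run F
t=9: queue=[F,C,E,A] q_used=1 → run F
t=10: queue=[C,E,A,F] q_used=0 → run C
t=11: queue=[C,E,A,F] q_used=1 → run C
t=12: queue=[E,A,F,C] q_used=0 → run E
t=13: queue=[A,F,C] q_used=0 → run A
t=14: queue=[A,F,C] q_used=1 → run A
t=15: queue=[F,C] q_used=0 → run F
t=16: queue=[F,C] q_used=1 → run F
t=17: queue=[C,F] q_used=0 → run C
t=18: queue=[C,F] q_used=1 → run C
t=19: queue=[F,C] q_used=0 → run F
t=20: queue=[F,C] q_used=1 → run F
t=21: queue=[C] q_used=0 → run C
t=22: queue=[C] q_used=1 → run C
t=23: (idle)
t=24: (idle)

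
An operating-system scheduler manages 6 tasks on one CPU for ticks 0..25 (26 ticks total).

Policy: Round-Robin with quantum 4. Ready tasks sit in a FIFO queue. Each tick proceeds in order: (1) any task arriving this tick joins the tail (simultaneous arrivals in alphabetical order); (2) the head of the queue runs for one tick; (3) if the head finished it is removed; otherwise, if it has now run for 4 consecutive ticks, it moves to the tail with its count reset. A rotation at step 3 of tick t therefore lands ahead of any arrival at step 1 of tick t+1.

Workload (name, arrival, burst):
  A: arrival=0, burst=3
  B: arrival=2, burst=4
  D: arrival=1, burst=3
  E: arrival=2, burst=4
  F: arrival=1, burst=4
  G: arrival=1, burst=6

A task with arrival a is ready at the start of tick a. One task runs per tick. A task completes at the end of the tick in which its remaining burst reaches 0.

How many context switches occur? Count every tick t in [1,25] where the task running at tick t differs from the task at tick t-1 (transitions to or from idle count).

context switches = 7

t=0: queue=[A] q_used=0 → run A
t=1: queue=[A,D,F,G] q_used=1 → run A
t=2: queue=[A,D,F,G,B,E] q_used=2 → run A
t=3: queue=[D,F,G,B,E] q_used=0 → run D
t=4: queue=[D,F,G,B,E] q_used=1 → run D
t=5: queue=[D,F,G,B,E] q_used=2 → run D
t=6: queue=[F,G,B,E] q_used=0 → run F
t=7: queue=[F,G,B,E] q_used=1 → run F
t=8: queue=[F,G,B,E] q_used=2 → run F
t=9: queue=[F,G,B,E] q_used=3 → run F
t=10: queue=[G,B,E] q_used=0 → run G
t=11: queue=[G,B,E] q_used=1 → run G
t=12: queue=[G,B,E] q_used=2 → run G
t=13: queue=[G,B,E] q_used=3 → run G
t=14: queue=[B,E,G] q_used=0 → run B
t=15: queue=[B,E,G] q_used=1 → run B
t=16: queue=[B,E,G] q_used=2 → run B
t=17: queue=[B,E,G] q_used=3 → run B
t=18: queue=[E,G] q_used=0 → run E
t=19: queue=[E,G] q_used=1 → run E
t=20: queue=[E,G] q_used=2 → run E
t=21: queue=[E,G] q_used=3 → run E
t=22: queue=[G] q_used=0 → run G
t=23: queue=[G] q_used=1 → run G
t=24: (idle)
t=25: (idle)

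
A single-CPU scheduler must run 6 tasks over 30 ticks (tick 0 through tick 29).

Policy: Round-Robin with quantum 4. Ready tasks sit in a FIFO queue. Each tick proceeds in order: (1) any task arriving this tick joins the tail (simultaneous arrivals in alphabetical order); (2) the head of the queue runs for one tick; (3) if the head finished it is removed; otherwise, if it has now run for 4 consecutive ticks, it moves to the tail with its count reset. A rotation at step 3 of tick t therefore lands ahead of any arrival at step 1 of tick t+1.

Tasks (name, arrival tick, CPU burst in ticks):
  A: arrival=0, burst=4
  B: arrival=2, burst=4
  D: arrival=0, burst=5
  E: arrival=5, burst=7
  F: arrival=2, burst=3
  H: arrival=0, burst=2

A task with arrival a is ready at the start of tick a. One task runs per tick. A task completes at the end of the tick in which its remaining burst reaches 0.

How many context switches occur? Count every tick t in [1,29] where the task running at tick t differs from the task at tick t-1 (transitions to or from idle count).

t=0: queue=[A,D,H] q_used=0 → run A
t=1: queue=[A,D,H] q_used=1 → run A
t=2: queue=[A,D,H,B,F] q_used=2 → run A
t=3: queue=[A,D,H,B,F] q_used=3 → run A
t=4: queue=[D,H,B,F] q_used=0 → run D
t=5: queue=[D,H,B,F,E] q_used=1 → run D
t=6: queue=[D,H,B,F,E] q_used=2 → run D
t=7: queue=[D,H,B,F,E] q_used=3 → run D
t=8: queue=[H,B,F,E,D] q_used=0 → run H
t=9: queue=[H,B,F,E,D] q_used=1 → run H
t=10: queue=[B,F,E,D] q_used=0 → run B
t=11: queue=[B,F,E,D] q_used=1 → run B
t=12: queue=[B,F,E,D] q_used=2 → run B
t=13: queue=[B,F,E,D] q_used=3 → run B
t=14: queue=[F,E,D] q_used=0 → run F
t=15: queue=[F,E,D] q_used=1 → run F
t=16: queue=[F,E,D] q_used=2 → run F
t=17: queue=[E,D] q_used=0 → run E
t=18: queue=[E,D] q_used=1 → run E
t=19: queue=[E,D] q_used=2 → run E
t=20: queue=[E,D] q_used=3 → run E
t=21: queue=[D,E] q_used=0 → run D
t=22: queue=[E] q_used=0 → run E
t=23: queue=[E] q_used=1 → run E
t=24: queue=[E] q_used=2 → run E
t=25: (idle)
t=26: (idle)
t=27: (idle)
t=28: (idle)
t=29: (idle)

context switches = 8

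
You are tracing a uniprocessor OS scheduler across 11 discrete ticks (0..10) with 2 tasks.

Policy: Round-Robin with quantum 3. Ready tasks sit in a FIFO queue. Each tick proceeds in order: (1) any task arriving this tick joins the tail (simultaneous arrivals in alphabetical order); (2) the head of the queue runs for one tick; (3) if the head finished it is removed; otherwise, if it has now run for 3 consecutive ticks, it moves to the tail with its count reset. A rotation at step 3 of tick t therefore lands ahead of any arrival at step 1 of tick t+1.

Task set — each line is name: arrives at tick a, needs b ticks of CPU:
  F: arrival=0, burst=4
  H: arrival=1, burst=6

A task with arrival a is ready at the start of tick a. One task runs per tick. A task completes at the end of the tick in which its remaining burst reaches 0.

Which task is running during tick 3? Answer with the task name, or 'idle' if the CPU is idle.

t=0: queue=[F] q_used=0 → run F
t=1: queue=[F,H] q_used=1 → run F
t=2: queue=[F,H] q_used=2 → run F
t=3: queue=[H,F] q_used=0 → run H
t=4: queue=[H,F] q_used=1 → run H
t=5: queue=[H,F] q_used=2 → run H
t=6: queue=[F,H] q_used=0 → run F
t=7: queue=[H] q_used=0 → run H
t=8: queue=[H] q_used=1 → run H
t=9: queue=[H] q_used=2 → run H
t=10: (idle)

running at tick 3 = H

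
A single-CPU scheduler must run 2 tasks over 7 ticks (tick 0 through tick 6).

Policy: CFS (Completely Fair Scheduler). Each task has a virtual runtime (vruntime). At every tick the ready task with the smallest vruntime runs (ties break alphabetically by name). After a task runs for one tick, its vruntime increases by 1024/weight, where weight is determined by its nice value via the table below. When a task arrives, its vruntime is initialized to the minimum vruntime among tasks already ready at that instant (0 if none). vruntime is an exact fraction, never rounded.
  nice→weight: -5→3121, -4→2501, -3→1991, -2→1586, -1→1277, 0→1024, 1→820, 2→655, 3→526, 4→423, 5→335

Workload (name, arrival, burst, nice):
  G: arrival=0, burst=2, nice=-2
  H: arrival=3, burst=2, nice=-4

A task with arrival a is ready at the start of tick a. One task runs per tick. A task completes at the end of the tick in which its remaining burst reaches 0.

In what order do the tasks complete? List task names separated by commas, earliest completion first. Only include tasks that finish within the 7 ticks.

completion order = G, H

t=0: vr[G=0] → run G
t=1: vr[G=512/793] → run G
t=2: (idle)
t=3: vr[H=0] → run H
t=4: vr[H=1024/2501] → run H
t=5: (idle)
t=6: (idle)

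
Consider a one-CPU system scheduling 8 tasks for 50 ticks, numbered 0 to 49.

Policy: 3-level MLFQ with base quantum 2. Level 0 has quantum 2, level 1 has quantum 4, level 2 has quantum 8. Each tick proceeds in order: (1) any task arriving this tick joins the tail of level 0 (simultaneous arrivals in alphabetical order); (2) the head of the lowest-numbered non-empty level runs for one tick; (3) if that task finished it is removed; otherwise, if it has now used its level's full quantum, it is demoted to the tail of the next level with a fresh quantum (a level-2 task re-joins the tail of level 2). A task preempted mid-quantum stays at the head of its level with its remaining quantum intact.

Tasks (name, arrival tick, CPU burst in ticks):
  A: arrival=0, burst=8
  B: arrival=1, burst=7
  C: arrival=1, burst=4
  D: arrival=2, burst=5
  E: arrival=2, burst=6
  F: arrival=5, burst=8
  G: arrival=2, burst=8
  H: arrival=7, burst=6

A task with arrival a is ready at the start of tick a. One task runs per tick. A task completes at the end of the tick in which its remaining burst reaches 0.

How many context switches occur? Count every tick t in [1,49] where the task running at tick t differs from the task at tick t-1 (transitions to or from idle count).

context switches = 18

t=0: L0/L1/L2 = A/-/- → run A
t=1: L0/L1/L2 = ABC/-/- → run A
t=2: L0/L1/L2 = BCDEG/A/- → run B
t=3: L0/L1/L2 = BCDEG/A/- → run B
t=4: L0/L1/L2 = CDEG/AB/- → run C
t=5: L0/L1/L2 = CDEGF/AB/- → run C
t=6: L0/L1/L2 = DEGF/ABC/- → run D
t=7: L0/L1/L2 = DEGFH/ABC/- → run D
t=8: L0/L1/L2 = EGFH/ABCD/- → run E
t=9: L0/L1/L2 = EGFH/ABCD/- → run E
t=10: L0/L1/L2 = GFH/ABCDE/- → run G
t=11: L0/L1/L2 = GFH/ABCDE/- → run G
t=12: L0/L1/L2 = FH/ABCDEG/- → run F
t=13: L0/L1/L2 = FH/ABCDEG/- → run F
t=14: L0/L1/L2 = H/ABCDEGF/- → run H
t=15: L0/L1/L2 = H/ABCDEGF/- → run H
t=16: L0/L1/L2 = -/ABCDEGFH/- → run A
t=17: L0/L1/L2 = -/ABCDEGFH/- → run A
t=18: L0/L1/L2 = -/ABCDEGFH/- → run A
t=19: L0/L1/L2 = -/ABCDEGFH/- → run A
t=20: L0/L1/L2 = -/BCDEGFH/A → run B
t=21: L0/L1/L2 = -/BCDEGFH/A → run B
t=22: L0/L1/L2 = -/BCDEGFH/A → run B
t=23: L0/L1/L2 = -/BCDEGFH/A → run B
t=24: L0/L1/L2 = -/CDEGFH/AB → run C
t=25: L0/L1/L2 = -/CDEGFH/AB → run C
t=26: L0/L1/L2 = -/DEGFH/AB → run D
t=27: L0/L1/L2 = -/DEGFH/AB → run D
t=28: L0/L1/L2 = -/DEGFH/AB → run D
t=29: L0/L1/L2 = -/EGFH/AB → run E
t=30: L0/L1/L2 = -/EGFH/AB → run E
t=31: L0/L1/L2 = -/EGFH/AB → run E
t=32: L0/L1/L2 = -/EGFH/AB → run E
t=33: L0/L1/L2 = -/GFH/AB → run G
t=34: L0/L1/L2 = -/GFH/AB → run G
t=35: L0/L1/L2 = -/GFH/AB → run G
t=36: L0/L1/L2 = -/GFH/AB → run G
t=37: L0/L1/L2 = -/FH/ABG → run F
t=38: L0/L1/L2 = -/FH/ABG → run F
t=39: L0/L1/L2 = -/FH/ABG → run F
t=40: L0/L1/L2 = -/FH/ABG → run F
t=41: L0/L1/L2 = -/H/ABGF → run H
t=42: L0/L1/L2 = -/H/ABGF → run H
t=43: L0/L1/L2 = -/H/ABGF → run H
t=44: L0/L1/L2 = -/H/ABGF → run H
t=45: L0/L1/L2 = -/-/ABGF → run A
t=46: L0/L1/L2 = -/-/ABGF → run A
t=47: L0/L1/L2 = -/-/BGF → run B
t=48: L0/L1/L2 = -/-/GF → run G
t=49: L0/L1/L2 = -/-/GF → run G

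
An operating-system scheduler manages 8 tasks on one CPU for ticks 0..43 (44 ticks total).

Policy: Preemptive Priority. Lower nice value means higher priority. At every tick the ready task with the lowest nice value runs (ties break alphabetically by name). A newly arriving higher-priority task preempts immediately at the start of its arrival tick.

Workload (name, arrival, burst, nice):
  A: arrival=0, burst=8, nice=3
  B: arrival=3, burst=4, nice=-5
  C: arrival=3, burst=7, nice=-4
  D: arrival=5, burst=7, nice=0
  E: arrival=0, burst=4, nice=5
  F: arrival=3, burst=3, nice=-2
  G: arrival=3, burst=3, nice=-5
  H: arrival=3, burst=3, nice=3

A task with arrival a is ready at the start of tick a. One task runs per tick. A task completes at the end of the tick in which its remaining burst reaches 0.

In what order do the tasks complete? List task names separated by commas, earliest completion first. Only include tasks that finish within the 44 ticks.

completion order = B, G, C, F, D, A, H, E

t=0: ready={A,E} → run A
t=1: ready={A,E} → run A
t=2: ready={A,E} → run A
t=3: ready={A,B,C,E,F,G,H} → run B
t=4: ready={A,B,C,E,F,G,H} → run B
t=5: ready={A,B,C,D,E,F,G,H} → run B
t=6: ready={A,B,C,D,E,F,G,H} → run B
t=7: ready={A,C,D,E,F,G,H} → run G
t=8: ready={A,C,D,E,F,G,H} → run G
t=9: ready={A,C,D,E,F,G,H} → run G
t=10: ready={A,C,D,E,F,H} → run C
t=11: ready={A,C,D,E,F,H} → run C
t=12: ready={A,C,D,E,F,H} → run C
t=13: ready={A,C,D,E,F,H} → run C
t=14: ready={A,C,D,E,F,H} → run C
t=15: ready={A,C,D,E,F,H} → run C
t=16: ready={A,C,D,E,F,H} → run C
t=17: ready={A,D,E,F,H} → run F
t=18: ready={A,D,E,F,H} → run F
t=19: ready={A,D,E,F,H} → run F
t=20: ready={A,D,E,H} → run D
t=21: ready={A,D,E,H} → run D
t=22: ready={A,D,E,H} → run D
t=23: ready={A,D,E,H} → run D
t=24: ready={A,D,E,H} → run D
t=25: ready={A,D,E,H} → run D
t=26: ready={A,D,E,H} → run D
t=27: ready={A,E,H} → run A
t=28: ready={A,E,H} → run A
t=29: ready={A,E,H} → run A
t=30: ready={A,E,H} → run A
t=31: ready={A,E,H} → run A
t=32: ready={E,H} → run H
t=33: ready={E,H} → run H
t=34: ready={E,H} → run H
t=35: ready={E} → run E
t=36: ready={E} → run E
t=37: ready={E} → run E
t=38: ready={E} → run E
t=39: (idle)
t=40: (idle)
t=41: (idle)
t=42: (idle)
t=43: (idle)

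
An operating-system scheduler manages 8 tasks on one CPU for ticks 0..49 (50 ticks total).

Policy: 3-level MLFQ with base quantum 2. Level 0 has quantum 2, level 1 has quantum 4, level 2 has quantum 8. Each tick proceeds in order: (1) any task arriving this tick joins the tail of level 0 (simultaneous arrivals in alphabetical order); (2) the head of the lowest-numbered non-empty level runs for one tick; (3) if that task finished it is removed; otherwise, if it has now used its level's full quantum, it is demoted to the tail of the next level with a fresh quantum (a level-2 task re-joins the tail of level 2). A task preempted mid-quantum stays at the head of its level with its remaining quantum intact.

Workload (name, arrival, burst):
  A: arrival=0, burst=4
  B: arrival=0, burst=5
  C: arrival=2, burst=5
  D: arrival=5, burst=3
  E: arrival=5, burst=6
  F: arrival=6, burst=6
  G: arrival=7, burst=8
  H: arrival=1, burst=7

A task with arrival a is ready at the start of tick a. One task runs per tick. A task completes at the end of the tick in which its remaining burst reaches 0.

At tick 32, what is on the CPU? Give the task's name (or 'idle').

t=0: L0/L1/L2 = AB/-/- → run A
t=1: L0/L1/L2 = ABH/-/- → run A
t=2: L0/L1/L2 = BHC/A/- → run B
t=3: L0/L1/L2 = BHC/A/- → run B
t=4: L0/L1/L2 = HC/AB/- → run H
t=5: L0/L1/L2 = HCDE/AB/- → run H
t=6: L0/L1/L2 = CDEF/ABH/- → run C
t=7: L0/L1/L2 = CDEFG/ABH/- → run C
t=8: L0/L1/L2 = DEFG/ABHC/- → run D
t=9: L0/L1/L2 = DEFG/ABHC/- → run D
t=10: L0/L1/L2 = EFG/ABHCD/- → run E
t=11: L0/L1/L2 = EFG/ABHCD/- → run E
t=12: L0/L1/L2 = FG/ABHCDE/- → run F
t=13: L0/L1/L2 = FG/ABHCDE/- → run F
t=14: L0/L1/L2 = G/ABHCDEF/- → run G
t=15: L0/L1/L2 = G/ABHCDEF/- → run G
t=16: L0/L1/L2 = -/ABHCDEFG/- → run A
t=17: L0/L1/L2 = -/ABHCDEFG/- → run A
t=18: L0/L1/L2 = -/BHCDEFG/- → run B
t=19: L0/L1/L2 = -/BHCDEFG/- → run B
t=20: L0/L1/L2 = -/BHCDEFG/- → run B
t=21: L0/L1/L2 = -/HCDEFG/- → run H
t=22: L0/L1/L2 = -/HCDEFG/- → run H
t=23: L0/L1/L2 = -/HCDEFG/- → run H
t=24: L0/L1/L2 = -/HCDEFG/- → run H
t=25: L0/L1/L2 = -/CDEFG/H → run C
t=26: L0/L1/L2 = -/CDEFG/H → run C
t=27: L0/L1/L2 = -/CDEFG/H → run C
t=28: L0/L1/L2 = -/DEFG/H → run D
t=29: L0/L1/L2 = -/EFG/H → run E
t=30: L0/L1/L2 = -/EFG/H → run E
t=31: L0/L1/L2 = -/EFG/H → run E
t=32: L0/L1/L2 = -/EFG/H → run E
t=33: L0/L1/L2 = -/FG/H → run F
t=34: L0/L1/L2 = -/FG/H → run F
t=35: L0/L1/L2 = -/FG/H → run F
t=36: L0/L1/L2 = -/FG/H → run F
t=37: L0/L1/L2 = -/G/H → run G
t=38: L0/L1/L2 = -/G/H → run G
t=39: L0/L1/L2 = -/G/H → run G
t=40: L0/L1/L2 = -/G/H → run G
t=41: L0/L1/L2 = -/-/HG → run H
t=42: L0/L1/L2 = -/-/G → run G
t=43: L0/L1/L2 = -/-/G → run G
t=44: (idle)
t=45: (idle)
t=46: (idle)
t=47: (idle)
t=48: (idle)
t=49: (idle)

running at tick 32 = E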